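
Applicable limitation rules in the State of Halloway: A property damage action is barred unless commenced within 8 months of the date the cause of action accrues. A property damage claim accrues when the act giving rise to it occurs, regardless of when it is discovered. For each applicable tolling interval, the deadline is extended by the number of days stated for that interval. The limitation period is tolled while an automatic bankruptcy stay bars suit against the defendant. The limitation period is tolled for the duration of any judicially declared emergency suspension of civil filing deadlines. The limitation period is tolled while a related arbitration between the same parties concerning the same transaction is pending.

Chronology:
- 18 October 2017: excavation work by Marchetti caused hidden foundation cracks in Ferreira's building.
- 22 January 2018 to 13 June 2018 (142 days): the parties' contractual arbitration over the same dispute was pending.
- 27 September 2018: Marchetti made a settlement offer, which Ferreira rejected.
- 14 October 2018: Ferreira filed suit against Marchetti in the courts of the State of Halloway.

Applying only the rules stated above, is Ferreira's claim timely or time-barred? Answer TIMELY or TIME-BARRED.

The claim accrued on 18 October 2017, when the wrongful act occurred.
The untolled deadline — 8 months after 18 October 2017 — is 18 June 2018.
The pending related arbitration from 22 January 2018 to 13 June 2018 tolled the period for 142 days, extending the deadline to 7 November 2018.
None of the other events listed affects the running of the period under the stated rules.
Ferreira filed on 14 October 2018, before the 7 November 2018 deadline, so the action is timely.

TIMELY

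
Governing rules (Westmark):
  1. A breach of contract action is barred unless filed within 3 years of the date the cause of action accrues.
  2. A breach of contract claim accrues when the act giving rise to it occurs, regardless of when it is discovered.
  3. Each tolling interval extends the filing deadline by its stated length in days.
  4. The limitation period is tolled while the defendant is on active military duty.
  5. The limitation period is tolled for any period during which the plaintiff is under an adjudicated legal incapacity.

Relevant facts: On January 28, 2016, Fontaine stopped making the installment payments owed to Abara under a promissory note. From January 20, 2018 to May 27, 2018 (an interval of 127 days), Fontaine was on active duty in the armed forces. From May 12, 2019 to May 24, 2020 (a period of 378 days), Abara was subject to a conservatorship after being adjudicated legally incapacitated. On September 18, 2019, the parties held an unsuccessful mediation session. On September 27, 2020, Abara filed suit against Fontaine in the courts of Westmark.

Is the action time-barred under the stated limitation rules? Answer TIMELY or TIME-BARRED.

The cause of action accrued on January 28, 2016, the date of the act.
The untolled deadline — 3 years after January 28, 2016 — is January 28, 2019.
The period was tolled for 127 days by the defendant's active military service (January 20, 2018 to May 27, 2018), pushing the deadline to June 4, 2019.
Because the plaintiff's legal incapacity ran from May 12, 2019 to May 24, 2020, the deadline is extended by 378 days to June 16, 2020.
None of the other events listed affects the running of the period under the stated rules.
Filing on September 27, 2020 missed the June 16, 2020 deadline — the action is time-barred.

TIME-BARRED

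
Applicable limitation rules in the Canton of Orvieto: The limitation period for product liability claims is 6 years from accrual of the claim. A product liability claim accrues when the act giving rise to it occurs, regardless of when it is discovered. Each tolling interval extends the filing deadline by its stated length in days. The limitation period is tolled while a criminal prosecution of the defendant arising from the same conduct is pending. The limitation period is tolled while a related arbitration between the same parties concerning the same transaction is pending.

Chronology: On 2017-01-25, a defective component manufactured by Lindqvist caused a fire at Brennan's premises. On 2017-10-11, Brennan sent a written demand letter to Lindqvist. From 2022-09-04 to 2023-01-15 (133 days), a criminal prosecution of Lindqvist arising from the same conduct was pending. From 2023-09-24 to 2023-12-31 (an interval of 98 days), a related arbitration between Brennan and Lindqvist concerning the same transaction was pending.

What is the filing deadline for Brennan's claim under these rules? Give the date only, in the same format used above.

The limitation period began to run on 2017-01-25.
6 years from 2017-01-25 is 2023-01-25.
The pending criminal prosecution from 2022-09-04 to 2023-01-15 tolled the period for 133 days, extending the deadline to 2023-06-07.
The pending related arbitration starting 2023-09-24 came too late — the period had run on 2023-06-07 — and so does not extend the deadline.
The other events in the timeline have no effect on the limitation period under the stated rules.

2023-06-07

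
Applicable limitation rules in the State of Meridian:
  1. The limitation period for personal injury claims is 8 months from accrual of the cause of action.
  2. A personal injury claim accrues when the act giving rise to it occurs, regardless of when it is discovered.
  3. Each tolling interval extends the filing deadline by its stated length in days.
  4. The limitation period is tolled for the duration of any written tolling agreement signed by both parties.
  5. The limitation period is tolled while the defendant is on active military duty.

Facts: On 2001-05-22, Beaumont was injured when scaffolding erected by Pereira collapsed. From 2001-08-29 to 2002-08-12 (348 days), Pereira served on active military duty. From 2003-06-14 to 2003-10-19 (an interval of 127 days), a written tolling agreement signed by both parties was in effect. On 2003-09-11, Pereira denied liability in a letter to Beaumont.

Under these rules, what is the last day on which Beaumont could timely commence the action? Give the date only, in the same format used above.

2003-01-05

The claim accrued on 2001-05-22, when the wrongful act occurred.
8 months from 2001-05-22 is 2002-01-22.
The period was tolled for 348 days by the defendant's active military service (2001-08-29 to 2002-08-12), pushing the deadline to 2003-01-05.
By the time the written tolling agreement began on 2003-06-14, the limitation period had already expired on 2003-01-05; that interval cannot revive it.
None of the other events listed affects the running of the period under the stated rules.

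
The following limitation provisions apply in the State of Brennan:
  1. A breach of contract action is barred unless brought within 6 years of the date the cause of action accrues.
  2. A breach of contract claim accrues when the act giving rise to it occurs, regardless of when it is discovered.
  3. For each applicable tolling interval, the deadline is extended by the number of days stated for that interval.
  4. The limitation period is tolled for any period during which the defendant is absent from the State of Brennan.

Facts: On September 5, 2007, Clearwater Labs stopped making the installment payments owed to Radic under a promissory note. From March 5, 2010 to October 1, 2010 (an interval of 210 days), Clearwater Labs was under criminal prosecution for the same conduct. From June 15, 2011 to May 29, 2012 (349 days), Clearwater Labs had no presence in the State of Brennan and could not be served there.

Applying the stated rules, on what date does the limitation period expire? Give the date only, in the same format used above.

August 20, 2014

The limitation period began to run on September 5, 2007.
6 years from September 5, 2007 is September 5, 2013.
Because the defendant's absence from the jurisdiction ran from June 15, 2011 to May 29, 2012, the deadline is extended by 349 days to August 20, 2014.
The pending criminal prosecution from March 5, 2010 to October 1, 2010 does not toll the period, because no stated rule makes a criminal prosecution a tolling event.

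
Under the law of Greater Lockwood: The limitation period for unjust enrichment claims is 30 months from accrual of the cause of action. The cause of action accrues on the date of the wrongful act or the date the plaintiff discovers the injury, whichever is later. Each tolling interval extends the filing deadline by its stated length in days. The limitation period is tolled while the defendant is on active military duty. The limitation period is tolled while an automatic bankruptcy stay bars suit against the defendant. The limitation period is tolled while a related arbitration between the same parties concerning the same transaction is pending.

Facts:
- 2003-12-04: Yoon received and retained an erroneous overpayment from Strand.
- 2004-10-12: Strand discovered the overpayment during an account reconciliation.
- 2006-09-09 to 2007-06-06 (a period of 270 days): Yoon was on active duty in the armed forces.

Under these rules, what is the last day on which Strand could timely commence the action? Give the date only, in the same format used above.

Taking the later of the act (2003-12-04) and discovery (2004-10-12), the claim accrued on 2004-10-12.
Adding the 30 months base period to 2004-10-12 gives a deadline of 2007-04-12, before any tolling.
The defendant's active military service from 2006-09-09 to 2007-06-06 tolled the period for 270 days, extending the deadline to 2008-01-07.

2008-01-07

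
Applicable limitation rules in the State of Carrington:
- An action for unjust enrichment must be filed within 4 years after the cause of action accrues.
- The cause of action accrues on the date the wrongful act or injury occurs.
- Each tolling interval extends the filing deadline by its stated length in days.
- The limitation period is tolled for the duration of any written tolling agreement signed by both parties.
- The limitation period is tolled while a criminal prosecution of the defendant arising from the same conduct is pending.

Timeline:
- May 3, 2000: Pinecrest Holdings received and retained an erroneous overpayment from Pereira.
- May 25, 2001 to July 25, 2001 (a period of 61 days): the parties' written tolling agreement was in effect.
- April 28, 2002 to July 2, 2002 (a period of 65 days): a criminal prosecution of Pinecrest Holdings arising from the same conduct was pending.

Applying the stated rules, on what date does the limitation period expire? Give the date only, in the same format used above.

The cause of action accrued on May 3, 2000, the date of the act.
Adding the 4 years base period to May 3, 2000 gives a deadline of May 3, 2004, before any tolling.
The period was tolled for 61 days by the written tolling agreement (May 25, 2001 to July 25, 2001), pushing the deadline to July 3, 2004.
Because the pending criminal prosecution ran from April 28, 2002 to July 2, 2002, the deadline is extended by 65 days to September 6, 2004.

September 6, 2004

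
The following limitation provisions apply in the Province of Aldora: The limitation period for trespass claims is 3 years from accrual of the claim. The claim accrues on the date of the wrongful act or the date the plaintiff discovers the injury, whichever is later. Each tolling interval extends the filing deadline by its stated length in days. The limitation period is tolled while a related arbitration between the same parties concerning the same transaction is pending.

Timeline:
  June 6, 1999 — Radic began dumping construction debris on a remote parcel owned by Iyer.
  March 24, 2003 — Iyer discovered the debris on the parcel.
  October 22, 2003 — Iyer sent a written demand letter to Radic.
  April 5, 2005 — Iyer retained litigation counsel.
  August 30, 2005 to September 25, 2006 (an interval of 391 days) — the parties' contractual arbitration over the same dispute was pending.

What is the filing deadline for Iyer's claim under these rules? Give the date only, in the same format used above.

April 19, 2007

The claim accrued on March 24, 2003 — the later of the June 6, 1999 act and the March 24, 2003 discovery.
The untolled deadline — 3 years after March 24, 2003 — is March 24, 2006.
The period was tolled for 391 days by the pending related arbitration (August 30, 2005 to September 25, 2006), pushing the deadline to April 19, 2007.
None of the other events listed affects the running of the period under the stated rules.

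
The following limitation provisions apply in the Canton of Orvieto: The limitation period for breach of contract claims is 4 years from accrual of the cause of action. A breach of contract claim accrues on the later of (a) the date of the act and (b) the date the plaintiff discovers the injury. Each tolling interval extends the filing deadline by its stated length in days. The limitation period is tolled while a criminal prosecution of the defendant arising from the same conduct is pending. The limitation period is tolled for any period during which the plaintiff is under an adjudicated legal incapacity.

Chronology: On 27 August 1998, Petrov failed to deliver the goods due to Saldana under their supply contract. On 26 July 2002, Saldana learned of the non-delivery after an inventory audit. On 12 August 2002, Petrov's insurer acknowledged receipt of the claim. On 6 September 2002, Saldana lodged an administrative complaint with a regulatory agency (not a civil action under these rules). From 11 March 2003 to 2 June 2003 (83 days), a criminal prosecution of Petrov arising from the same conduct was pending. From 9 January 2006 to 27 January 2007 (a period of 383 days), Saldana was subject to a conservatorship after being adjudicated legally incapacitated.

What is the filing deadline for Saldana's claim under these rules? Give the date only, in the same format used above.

Because discovery on 26 July 2002 post-dates the 27 August 1998 act, accrual under the later-of rule falls on 26 July 2002.
The untolled deadline — 4 years after 26 July 2002 — is 26 July 2006.
The pending criminal prosecution from 11 March 2003 to 2 June 2003 tolled the period for 83 days, extending the deadline to 17 October 2006.
The period was tolled for 383 days by the plaintiff's legal incapacity (9 January 2006 to 27 January 2007), pushing the deadline to 4 November 2007.
Nothing else in the chronology tolls or restarts the period.

4 November 2007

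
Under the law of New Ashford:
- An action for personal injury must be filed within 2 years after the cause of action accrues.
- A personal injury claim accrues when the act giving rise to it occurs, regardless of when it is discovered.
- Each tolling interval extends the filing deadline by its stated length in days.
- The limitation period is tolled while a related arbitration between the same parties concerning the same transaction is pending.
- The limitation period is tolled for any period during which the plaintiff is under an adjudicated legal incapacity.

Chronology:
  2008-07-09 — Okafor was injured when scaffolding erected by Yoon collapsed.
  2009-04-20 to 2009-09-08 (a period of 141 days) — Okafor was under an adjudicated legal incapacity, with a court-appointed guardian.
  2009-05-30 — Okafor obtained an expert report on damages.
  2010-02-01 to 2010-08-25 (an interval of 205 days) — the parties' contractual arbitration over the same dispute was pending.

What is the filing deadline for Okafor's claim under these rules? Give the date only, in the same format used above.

2011-06-20

The cause of action accrued on 2008-07-09, the date of the act.
Adding the 2 years base period to 2008-07-09 gives a deadline of 2010-07-09, before any tolling.
Because the plaintiff's legal incapacity ran from 2009-04-20 to 2009-09-08, the deadline is extended by 141 days to 2010-11-27.
Because the pending related arbitration ran from 2010-02-01 to 2010-08-25, the deadline is extended by 205 days to 2011-06-20.
Nothing else in the chronology tolls or restarts the period.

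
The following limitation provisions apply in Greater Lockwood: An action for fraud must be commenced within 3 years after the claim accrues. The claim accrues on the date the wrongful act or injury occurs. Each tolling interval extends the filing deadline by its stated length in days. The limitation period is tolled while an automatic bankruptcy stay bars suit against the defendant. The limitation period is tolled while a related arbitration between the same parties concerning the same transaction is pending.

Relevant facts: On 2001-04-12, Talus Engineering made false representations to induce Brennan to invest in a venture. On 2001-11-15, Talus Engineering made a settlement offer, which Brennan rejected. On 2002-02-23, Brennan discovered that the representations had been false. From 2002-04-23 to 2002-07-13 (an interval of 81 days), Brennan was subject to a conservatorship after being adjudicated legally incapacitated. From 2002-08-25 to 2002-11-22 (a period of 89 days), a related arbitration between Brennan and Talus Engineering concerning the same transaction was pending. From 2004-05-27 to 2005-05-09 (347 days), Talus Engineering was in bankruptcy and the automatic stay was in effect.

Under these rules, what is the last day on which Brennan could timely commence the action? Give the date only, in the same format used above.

2005-06-22

Because the rule ties accrual to occurrence, the claim accrued on 2001-04-12, not on the 2002-02-23 discovery date.
Adding the 3 years base period to 2001-04-12 gives a deadline of 2004-04-12, before any tolling.
The pending related arbitration from 2002-08-25 to 2002-11-22 tolled the period for 89 days, extending the deadline to 2004-07-10.
Because the automatic bankruptcy stay ran from 2004-05-27 to 2005-05-09, the deadline is extended by 347 days to 2005-06-22.
The plaintiff's legal incapacity from 2002-04-23 to 2002-07-13 does not toll the period, because no stated rule makes the plaintiff's incapacity a tolling event.
Nothing else in the chronology tolls or restarts the period.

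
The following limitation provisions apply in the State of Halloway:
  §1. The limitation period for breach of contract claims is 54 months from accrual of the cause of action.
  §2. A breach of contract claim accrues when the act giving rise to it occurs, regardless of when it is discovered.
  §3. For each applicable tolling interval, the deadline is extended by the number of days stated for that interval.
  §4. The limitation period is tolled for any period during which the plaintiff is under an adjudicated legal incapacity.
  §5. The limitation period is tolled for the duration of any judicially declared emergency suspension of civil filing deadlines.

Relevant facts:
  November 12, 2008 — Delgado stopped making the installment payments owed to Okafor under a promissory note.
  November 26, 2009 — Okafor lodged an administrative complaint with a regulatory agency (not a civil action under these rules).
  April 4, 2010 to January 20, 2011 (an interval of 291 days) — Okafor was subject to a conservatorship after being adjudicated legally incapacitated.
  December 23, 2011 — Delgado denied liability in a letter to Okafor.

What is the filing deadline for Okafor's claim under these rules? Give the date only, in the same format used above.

February 27, 2014

The cause of action accrued on November 12, 2008, the date of the act.
The untolled deadline — 54 months after November 12, 2008 — is May 12, 2013.
The period was tolled for 291 days by the plaintiff's legal incapacity (April 4, 2010 to January 20, 2011), pushing the deadline to February 27, 2014.
None of the other events listed affects the running of the period under the stated rules.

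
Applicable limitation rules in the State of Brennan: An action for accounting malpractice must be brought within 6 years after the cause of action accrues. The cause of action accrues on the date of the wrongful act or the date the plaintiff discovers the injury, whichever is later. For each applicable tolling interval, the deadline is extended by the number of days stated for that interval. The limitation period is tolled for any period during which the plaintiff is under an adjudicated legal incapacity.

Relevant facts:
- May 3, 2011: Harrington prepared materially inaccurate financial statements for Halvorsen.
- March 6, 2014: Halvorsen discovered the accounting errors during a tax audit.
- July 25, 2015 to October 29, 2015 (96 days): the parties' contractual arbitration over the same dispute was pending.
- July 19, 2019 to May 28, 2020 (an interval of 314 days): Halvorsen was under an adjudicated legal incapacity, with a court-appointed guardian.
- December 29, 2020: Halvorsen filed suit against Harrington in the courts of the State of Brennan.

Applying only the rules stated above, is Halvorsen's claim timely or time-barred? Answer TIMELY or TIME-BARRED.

The claim accrued on March 6, 2014 — the later of the May 3, 2011 act and the March 6, 2014 discovery.
Adding the 6 years base period to March 6, 2014 gives a deadline of March 6, 2020, before any tolling.
The period was tolled for 314 days by the plaintiff's legal incapacity (July 19, 2019 to May 28, 2020), pushing the deadline to January 14, 2021.
Although a pending arbitration ran from July 25, 2015 to October 29, 2015, the stated rules do not make that a tolling event, so it is disregarded.
The December 29, 2020 filing precedes the January 14, 2021 deadline; the claim is timely.

TIMELY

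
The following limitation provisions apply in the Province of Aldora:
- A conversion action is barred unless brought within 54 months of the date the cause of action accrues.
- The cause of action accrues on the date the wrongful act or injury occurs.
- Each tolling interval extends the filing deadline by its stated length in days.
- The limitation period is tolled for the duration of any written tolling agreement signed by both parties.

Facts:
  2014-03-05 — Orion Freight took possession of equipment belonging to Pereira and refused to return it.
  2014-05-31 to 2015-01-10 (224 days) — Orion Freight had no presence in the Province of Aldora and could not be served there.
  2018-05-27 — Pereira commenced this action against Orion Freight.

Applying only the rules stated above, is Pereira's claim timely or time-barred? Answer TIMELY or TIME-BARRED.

TIMELY

The cause of action accrued on 2014-03-05, the date of the act.
Adding the 54 months base period to 2014-03-05 gives a deadline of 2018-09-05, before any tolling.
Although the defendant's absence ran from 2014-05-31 to 2015-01-10, the stated rules do not make that a tolling event, so it is disregarded.
Pereira filed on 2018-05-27, before the 2018-09-05 deadline, so the action is timely.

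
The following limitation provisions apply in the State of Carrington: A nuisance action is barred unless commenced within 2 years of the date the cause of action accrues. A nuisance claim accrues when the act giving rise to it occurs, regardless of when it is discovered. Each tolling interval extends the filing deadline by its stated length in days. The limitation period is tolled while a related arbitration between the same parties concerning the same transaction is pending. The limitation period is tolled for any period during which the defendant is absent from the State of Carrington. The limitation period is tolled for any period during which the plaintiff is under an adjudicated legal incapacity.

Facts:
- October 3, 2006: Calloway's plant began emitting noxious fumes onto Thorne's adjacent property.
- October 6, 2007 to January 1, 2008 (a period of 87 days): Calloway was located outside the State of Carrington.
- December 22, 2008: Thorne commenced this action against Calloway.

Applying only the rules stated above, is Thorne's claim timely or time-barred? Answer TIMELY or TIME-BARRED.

The cause of action accrued on October 3, 2006, the date of the act.
The untolled deadline — 2 years after October 3, 2006 — is October 3, 2008.
Because the defendant's absence from the jurisdiction ran from October 6, 2007 to January 1, 2008, the deadline is extended by 87 days to December 29, 2008.
Filing on December 22, 2008 beat the December 29, 2008 deadline — the action is timely.

TIMELY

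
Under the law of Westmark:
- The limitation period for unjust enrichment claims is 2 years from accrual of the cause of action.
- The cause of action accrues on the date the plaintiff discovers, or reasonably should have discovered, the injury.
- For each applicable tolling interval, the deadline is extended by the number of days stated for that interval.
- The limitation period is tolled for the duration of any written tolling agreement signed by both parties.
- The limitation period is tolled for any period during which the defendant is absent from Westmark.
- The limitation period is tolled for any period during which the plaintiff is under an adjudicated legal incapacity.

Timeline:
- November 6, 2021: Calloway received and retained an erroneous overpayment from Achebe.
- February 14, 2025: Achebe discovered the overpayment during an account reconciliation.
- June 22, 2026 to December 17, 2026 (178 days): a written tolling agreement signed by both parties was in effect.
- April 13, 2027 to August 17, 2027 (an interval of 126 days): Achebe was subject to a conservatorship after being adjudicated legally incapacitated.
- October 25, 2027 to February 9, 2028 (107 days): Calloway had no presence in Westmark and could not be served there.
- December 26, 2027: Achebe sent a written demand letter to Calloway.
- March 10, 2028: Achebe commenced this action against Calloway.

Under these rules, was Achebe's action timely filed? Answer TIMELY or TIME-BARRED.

The claim did not accrue until Achebe discovered the injury on February 14, 2025; the November 6, 2021 act date does not start the clock under the stated rule.
The untolled deadline — 2 years after February 14, 2025 — is February 14, 2027.
The period was tolled for 178 days by the written tolling agreement (June 22, 2026 to December 17, 2026), pushing the deadline to August 11, 2027.
The plaintiff's legal incapacity from April 13, 2027 to August 17, 2027 tolled the period for 126 days, extending the deadline to December 15, 2027.
Because the defendant's absence from the jurisdiction ran from October 25, 2027 to February 9, 2028, the deadline is extended by 107 days to March 31, 2028.
Nothing else in the chronology tolls or restarts the period.
Filing on March 10, 2028 beat the March 31, 2028 deadline — the action is timely.

TIMELY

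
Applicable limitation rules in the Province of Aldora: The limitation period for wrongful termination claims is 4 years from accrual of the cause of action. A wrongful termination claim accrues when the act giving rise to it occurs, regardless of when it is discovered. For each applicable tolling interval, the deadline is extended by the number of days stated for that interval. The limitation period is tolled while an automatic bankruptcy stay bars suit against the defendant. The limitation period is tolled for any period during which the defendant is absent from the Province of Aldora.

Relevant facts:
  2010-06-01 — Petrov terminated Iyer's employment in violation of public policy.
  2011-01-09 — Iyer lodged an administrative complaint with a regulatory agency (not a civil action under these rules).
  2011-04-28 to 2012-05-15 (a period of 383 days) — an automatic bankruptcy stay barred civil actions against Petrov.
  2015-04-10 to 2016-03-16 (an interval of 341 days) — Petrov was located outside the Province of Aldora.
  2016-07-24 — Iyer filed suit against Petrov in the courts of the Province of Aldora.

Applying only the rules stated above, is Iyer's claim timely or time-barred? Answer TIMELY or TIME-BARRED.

The claim accrued on 2010-06-01, when the wrongful act occurred.
4 years from 2010-06-01 is 2014-06-01.
Because the automatic bankruptcy stay ran from 2011-04-28 to 2012-05-15, the deadline is extended by 383 days to 2015-06-19.
The period was tolled for 341 days by the defendant's absence from the jurisdiction (2015-04-10 to 2016-03-16), pushing the deadline to 2016-05-25.
None of the other events listed affects the running of the period under the stated rules.
Filing on 2016-07-24 missed the 2016-05-25 deadline — the action is time-barred.

TIME-BARRED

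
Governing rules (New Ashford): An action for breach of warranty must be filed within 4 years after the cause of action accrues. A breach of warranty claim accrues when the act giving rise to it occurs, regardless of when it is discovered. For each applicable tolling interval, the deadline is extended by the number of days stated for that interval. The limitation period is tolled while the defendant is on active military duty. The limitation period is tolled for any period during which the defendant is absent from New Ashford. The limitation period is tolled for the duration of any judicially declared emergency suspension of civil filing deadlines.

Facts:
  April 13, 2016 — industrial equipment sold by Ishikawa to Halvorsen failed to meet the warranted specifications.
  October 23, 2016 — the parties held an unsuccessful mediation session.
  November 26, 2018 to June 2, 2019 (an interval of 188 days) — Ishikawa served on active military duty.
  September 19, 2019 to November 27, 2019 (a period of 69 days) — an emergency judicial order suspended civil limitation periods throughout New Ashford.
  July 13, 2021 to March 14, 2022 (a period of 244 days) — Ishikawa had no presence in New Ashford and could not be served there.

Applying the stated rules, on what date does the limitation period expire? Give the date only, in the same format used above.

December 26, 2020

The limitation period began to run on April 13, 2016.
Adding the 4 years base period to April 13, 2016 gives a deadline of April 13, 2020, before any tolling.
The defendant's active military service from November 26, 2018 to June 2, 2019 tolled the period for 188 days, extending the deadline to October 18, 2020.
The emergency suspension of filing deadlines from September 19, 2019 to November 27, 2019 tolled the period for 69 days, extending the deadline to December 26, 2020.
The defendant's absence from the jurisdiction starting July 13, 2021 came too late — the period had run on December 26, 2020 — and so does not extend the deadline.
Nothing else in the chronology tolls or restarts the period.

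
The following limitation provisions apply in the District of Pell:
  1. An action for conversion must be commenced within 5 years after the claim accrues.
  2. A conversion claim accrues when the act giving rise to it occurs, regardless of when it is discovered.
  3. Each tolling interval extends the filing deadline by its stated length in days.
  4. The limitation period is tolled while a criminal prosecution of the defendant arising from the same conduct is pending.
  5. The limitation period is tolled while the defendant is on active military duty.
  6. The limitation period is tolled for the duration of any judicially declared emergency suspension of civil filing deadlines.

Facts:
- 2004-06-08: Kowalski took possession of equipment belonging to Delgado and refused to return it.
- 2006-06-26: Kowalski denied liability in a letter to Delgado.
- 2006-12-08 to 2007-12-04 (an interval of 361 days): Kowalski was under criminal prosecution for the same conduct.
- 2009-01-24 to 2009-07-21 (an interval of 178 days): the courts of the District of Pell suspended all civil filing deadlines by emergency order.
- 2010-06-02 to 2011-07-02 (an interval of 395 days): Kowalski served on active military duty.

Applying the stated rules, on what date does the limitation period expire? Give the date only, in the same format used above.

2011-12-29

The claim accrued on 2004-06-08, when the wrongful act occurred.
Adding the 5 years base period to 2004-06-08 gives a deadline of 2009-06-08, before any tolling.
Because the pending criminal prosecution ran from 2006-12-08 to 2007-12-04, the deadline is extended by 361 days to 2010-06-04.
Because the emergency suspension of filing deadlines ran from 2009-01-24 to 2009-07-21, the deadline is extended by 178 days to 2010-11-29.
The period was tolled for 395 days by the defendant's active military service (2010-06-02 to 2011-07-02), pushing the deadline to 2011-12-29.
None of the other events listed affects the running of the period under the stated rules.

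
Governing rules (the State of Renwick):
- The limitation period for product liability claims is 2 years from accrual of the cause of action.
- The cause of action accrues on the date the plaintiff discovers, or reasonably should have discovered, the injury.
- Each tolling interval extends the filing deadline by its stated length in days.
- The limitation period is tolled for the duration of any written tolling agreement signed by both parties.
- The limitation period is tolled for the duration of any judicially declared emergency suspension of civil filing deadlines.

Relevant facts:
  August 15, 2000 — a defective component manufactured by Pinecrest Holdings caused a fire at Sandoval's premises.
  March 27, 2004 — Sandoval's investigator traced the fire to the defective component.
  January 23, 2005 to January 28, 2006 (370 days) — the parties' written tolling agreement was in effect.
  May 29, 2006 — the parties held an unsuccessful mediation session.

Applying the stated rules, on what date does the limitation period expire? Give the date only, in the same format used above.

Under the discovery rule, the claim accrued on March 27, 2004, when Sandoval discovered the injury — not on the August 15, 2000 date of the underlying act.
The untolled deadline — 2 years after March 27, 2004 — is March 27, 2006.
The period was tolled for 370 days by the written tolling agreement (January 23, 2005 to January 28, 2006), pushing the deadline to April 1, 2007.
The other events in the timeline have no effect on the limitation period under the stated rules.

April 1, 2007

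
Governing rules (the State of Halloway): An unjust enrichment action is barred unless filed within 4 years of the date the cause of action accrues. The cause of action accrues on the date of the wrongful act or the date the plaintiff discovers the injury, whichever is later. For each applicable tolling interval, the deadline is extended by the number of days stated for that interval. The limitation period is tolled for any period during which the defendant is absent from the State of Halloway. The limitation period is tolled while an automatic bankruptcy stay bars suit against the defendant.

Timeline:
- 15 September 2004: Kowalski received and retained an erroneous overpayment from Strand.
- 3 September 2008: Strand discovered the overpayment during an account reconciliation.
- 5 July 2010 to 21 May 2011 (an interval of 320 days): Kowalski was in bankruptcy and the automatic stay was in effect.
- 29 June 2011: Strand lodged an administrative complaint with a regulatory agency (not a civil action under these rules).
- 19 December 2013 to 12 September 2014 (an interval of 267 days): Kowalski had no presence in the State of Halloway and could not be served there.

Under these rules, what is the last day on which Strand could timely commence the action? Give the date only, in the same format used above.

20 July 2013

Taking the later of the act (15 September 2004) and discovery (3 September 2008), the claim accrued on 3 September 2008.
Adding the 4 years base period to 3 September 2008 gives a deadline of 3 September 2012, before any tolling.
The period was tolled for 320 days by the automatic bankruptcy stay (5 July 2010 to 21 May 2011), pushing the deadline to 20 July 2013.
The defendant's absence from the jurisdiction from 19 December 2013 to 12 September 2014 began after the period had already run on 20 July 2013, so it has no tolling effect.
The other events in the timeline have no effect on the limitation period under the stated rules.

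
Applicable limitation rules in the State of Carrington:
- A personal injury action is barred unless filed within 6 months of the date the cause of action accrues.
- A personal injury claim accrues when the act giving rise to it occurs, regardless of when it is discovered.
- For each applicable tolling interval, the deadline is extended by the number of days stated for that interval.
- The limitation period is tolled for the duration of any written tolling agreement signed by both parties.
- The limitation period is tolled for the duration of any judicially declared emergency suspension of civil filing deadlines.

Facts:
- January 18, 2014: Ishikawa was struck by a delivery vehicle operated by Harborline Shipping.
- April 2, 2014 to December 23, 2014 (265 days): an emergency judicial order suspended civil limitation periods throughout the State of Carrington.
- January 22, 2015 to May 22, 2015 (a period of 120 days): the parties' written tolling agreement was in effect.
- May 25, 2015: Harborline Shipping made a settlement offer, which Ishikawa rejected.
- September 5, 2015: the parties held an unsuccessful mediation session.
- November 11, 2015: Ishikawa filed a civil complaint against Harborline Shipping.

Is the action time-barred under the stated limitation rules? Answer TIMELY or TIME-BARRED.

The cause of action accrued on January 18, 2014, the date of the act.
6 months from January 18, 2014 is July 18, 2014.
Because the emergency suspension of filing deadlines ran from April 2, 2014 to December 23, 2014, the deadline is extended by 265 days to April 9, 2015.
Because the written tolling agreement ran from January 22, 2015 to May 22, 2015, the deadline is extended by 120 days to August 7, 2015.
None of the other events listed affects the running of the period under the stated rules.
Ishikawa filed on November 11, 2015, after the August 7, 2015 deadline, so the action is time-barred.

TIME-BARRED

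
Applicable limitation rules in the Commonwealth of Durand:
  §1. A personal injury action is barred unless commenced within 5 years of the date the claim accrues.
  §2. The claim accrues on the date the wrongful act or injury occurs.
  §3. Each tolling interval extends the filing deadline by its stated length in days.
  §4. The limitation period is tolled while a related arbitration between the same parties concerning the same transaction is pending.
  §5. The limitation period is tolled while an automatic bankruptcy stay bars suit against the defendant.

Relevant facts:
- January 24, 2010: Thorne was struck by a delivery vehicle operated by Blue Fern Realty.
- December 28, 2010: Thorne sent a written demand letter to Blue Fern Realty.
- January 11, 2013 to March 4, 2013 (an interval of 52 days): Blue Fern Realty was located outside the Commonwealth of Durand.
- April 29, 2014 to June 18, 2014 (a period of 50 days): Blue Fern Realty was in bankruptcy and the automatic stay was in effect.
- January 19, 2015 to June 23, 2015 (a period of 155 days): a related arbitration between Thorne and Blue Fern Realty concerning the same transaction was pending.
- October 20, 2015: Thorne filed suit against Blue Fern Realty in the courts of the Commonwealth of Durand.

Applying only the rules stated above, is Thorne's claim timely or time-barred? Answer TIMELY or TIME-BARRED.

The limitation period began to run on January 24, 2010.
5 years from January 24, 2010 is January 24, 2015.
Because the automatic bankruptcy stay ran from April 29, 2014 to June 18, 2014, the deadline is extended by 50 days to March 15, 2015.
The pending related arbitration from January 19, 2015 to June 23, 2015 tolled the period for 155 days, extending the deadline to August 17, 2015.
The defendant's absence from the jurisdiction from January 11, 2013 to March 4, 2013 does not toll the period, because no stated rule makes the defendant's absence a tolling event.
The other events in the timeline have no effect on the limitation period under the stated rules.
Thorne filed on October 20, 2015, after the August 17, 2015 deadline, so the action is time-barred.

TIME-BARRED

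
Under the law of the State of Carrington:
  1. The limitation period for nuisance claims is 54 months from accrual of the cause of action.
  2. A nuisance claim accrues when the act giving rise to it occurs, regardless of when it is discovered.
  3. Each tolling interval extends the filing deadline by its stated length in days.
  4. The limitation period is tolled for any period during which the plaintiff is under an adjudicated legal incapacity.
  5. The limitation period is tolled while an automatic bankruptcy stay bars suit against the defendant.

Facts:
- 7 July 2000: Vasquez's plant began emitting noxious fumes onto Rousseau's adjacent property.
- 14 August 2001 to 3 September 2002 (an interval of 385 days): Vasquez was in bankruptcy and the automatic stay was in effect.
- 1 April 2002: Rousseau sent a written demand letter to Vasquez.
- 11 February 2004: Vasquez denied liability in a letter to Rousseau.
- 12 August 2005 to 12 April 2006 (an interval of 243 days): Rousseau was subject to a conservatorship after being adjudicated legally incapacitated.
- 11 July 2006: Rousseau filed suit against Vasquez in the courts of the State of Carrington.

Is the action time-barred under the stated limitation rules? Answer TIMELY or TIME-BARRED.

TIMELY

The claim accrued on 7 July 2000, when the wrongful act occurred.
The untolled deadline — 54 months after 7 July 2000 — is 7 January 2005.
The period was tolled for 385 days by the automatic bankruptcy stay (14 August 2001 to 3 September 2002), pushing the deadline to 27 January 2006.
The period was tolled for 243 days by the plaintiff's legal incapacity (12 August 2005 to 12 April 2006), pushing the deadline to 27 September 2006.
The other events in the timeline have no effect on the limitation period under the stated rules.
Rousseau filed on 11 July 2006, before the 27 September 2006 deadline, so the action is timely.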